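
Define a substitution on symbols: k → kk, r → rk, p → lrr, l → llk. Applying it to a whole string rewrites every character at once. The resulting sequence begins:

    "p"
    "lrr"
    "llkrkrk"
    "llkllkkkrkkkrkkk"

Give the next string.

Rewriting the 16 symbols of llkllkkkrkkkrkkk one by one yields llk llk kk llk llk kk kk kk rk kk kk kk rk kk kk kk; concatenated:

llkllkkkllkllkkkkkkkrkkkkkkkrkkkkkkk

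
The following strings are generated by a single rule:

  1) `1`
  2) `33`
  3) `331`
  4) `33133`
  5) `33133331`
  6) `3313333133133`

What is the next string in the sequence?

This is a Fibonacci-style word recurrence s(k) = s(k−1)·s(k−2): e.g. 33·1 = 331.
The next term joins 3313333133133 and 33133331.

331333313313333133331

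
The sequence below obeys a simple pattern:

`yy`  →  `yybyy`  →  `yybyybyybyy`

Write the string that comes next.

yybyybyybyybyybyybyybyy

Each string is two copies of the previous one joined by 'b'.
One more doubling of yybyybyybyy gives the answer.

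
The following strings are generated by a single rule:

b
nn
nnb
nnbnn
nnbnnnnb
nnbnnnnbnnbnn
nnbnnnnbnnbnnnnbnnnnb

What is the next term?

nnbnnnnbnnbnnnnbnnnnbnnbnnnnbnnbnn

This is a Fibonacci-style word recurrence s(k) = s(k−1)·s(k−2): e.g. nn·b = nnb.
Continuing: nnbnnnnbnnbnnnnbnnnnb · nnbnnnnbnnbnn gives term 8.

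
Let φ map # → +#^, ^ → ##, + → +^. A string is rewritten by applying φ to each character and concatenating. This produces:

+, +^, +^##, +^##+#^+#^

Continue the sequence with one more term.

Expanding +^##+#^+#^: +→+^, ^→##, #→+#^, #→+#^, +→+^, #→+#^, ^→##, +→+^, #→+#^, ^→##. Concatenated: +^ ## +#^ +#^ +^ +#^ ## +^ +#^ ##.

+^##+#^+#^+^+#^##+^+#^##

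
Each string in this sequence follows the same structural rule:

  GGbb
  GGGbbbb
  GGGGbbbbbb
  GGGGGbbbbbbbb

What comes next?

The n-th term is n+1 G's then 2n b's (n = 1, 2, …).
At n = 5 the blocks have lengths 6, 10.

GGGGGGbbbbbbbbbb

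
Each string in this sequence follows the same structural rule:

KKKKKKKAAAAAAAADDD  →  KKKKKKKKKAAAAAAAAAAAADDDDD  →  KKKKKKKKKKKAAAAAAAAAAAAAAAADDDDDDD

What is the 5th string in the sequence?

Reading off run lengths: K runs 7, 9, 11; A runs 8, 12, 16; D runs 3, 5, 7 — each is linear in n, where the shown terms are n = 2, 3, 4.
At n = 6 the blocks have lengths 15, 24, 11.

KKKKKKKKKKKKKKKAAAAAAAAAAAAAAAAAAAAAAAADDDDDDDDDDD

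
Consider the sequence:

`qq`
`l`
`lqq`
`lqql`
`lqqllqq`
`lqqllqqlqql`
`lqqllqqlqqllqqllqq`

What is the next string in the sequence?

From term 3 onward, concatenate the last term with the second-to-last: l·qq = lqq, lqq·l = lqql, …
Continuing: lqqllqqlqqllqqllqq · lqqllqqlqql gives term 8.

lqqllqqlqqllqqllqqlqqllqqlqql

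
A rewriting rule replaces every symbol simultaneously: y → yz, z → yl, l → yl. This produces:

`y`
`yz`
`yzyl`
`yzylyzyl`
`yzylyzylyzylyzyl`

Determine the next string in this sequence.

Rewriting the 16 symbols of yzylyzylyzylyzyl one by one yields yz yl yz yl yz yl yz yl yz yl yz yl yz yl yz yl; concatenated:

yzylyzylyzylyzylyzylyzylyzylyzyl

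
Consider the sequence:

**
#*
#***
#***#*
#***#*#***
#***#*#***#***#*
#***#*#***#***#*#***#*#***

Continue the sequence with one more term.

Each term (from the third on) is the previous term followed by the one before it: term 3 = #*·** = #***.
So term 8 is #***#*#***#***#*#***#*#***·#***#*#***#***#*.

#***#*#***#***#*#***#*#***#***#*#***#***#*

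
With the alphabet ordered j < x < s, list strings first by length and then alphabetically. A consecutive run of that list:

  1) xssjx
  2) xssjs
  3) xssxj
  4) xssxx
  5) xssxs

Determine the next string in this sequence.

The successor of xssxs increments the rightmost position that isn't already s and resets every position after it to j.

xsssj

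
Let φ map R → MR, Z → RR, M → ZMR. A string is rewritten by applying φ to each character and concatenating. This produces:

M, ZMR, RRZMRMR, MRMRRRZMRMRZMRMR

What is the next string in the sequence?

ZMRMRZMRMRMRMRRRZMRMRZMRMRRRZMRMRZMRMR

Applying the rule to each of the 16 symbols of MRMRRRZMRMRZMRMR gives the pieces ZMR MR ZMR MR MR MR RR ZMR MR ZMR MR RR ZMR MR ZMR MR, which concatenate to the answer.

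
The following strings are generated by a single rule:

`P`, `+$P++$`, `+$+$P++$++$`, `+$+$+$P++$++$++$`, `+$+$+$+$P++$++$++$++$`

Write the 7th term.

Every step adds +$ to the front and ++$ to the end of the previous string.
From +$+$+$+$P++$++$++$++$, 2 further steps: +$+$+$+$P++$++$++$++$ → +$+$+$+$+$P++$++$++$++$++$ → (answer).

+$+$+$+$+$+$P++$++$++$++$++$++$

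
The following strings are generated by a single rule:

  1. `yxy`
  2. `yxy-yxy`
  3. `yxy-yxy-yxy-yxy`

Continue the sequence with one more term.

s(k+1) = s(k)·-·s(k) — each term doubles the last with '-' between the halves.
One more doubling of yxy-yxy-yxy-yxy gives the answer.

yxy-yxy-yxy-yxy-yxy-yxy-yxy-yxy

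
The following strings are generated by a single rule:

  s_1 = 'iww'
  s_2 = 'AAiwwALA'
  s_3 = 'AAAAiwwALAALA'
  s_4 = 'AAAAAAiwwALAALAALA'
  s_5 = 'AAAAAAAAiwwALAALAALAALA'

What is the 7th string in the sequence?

AAAAAAAAAAAAiwwALAALAALAALAALAALA

s(k+1) = AA·s(k)·ALA, so each term gains AA as a prefix and ALA as a suffix.
From AAAAAAAAiwwALAALAALAALA, 2 further steps: AAAAAAAAiwwALAALAALAALA → AAAAAAAAAAiwwALAALAALAALAALA → (answer).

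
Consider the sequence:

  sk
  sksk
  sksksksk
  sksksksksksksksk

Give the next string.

Each string is two copies of the previous one concatenated.
One more doubling of sksksksksksksksk gives the answer.

sksksksksksksksksksksksksksksksk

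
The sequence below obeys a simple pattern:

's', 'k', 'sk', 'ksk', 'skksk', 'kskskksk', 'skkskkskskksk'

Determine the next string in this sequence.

kskskkskskkskkskskksk

This is a Fibonacci-style word recurrence s(k) = s(k−2)·s(k−1): e.g. s·k = sk.
The next term joins kskskksk and skkskkskskksk.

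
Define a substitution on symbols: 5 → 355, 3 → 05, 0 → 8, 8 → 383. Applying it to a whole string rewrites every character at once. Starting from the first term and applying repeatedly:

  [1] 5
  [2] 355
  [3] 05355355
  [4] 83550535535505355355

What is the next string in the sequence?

383053553558355053553550535535583550535535505355355

Applying the rule to each of the 20 symbols of 83550535535505355355 gives the pieces 383 05 355 355 8 355 05 355 355 05 355 355 8 355 05 355 355 05 355 355, which concatenate to the answer.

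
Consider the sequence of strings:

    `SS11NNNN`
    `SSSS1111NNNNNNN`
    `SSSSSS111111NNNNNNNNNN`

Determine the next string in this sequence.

SSSSSSSS11111111NNNNNNNNNNNNN

Reading off run lengths: S runs 2, 4, 6; 1 runs 2, 4, 6; N runs 4, 7, 10 — each is linear in n (n = 1, 2, …).
At n = 4 the blocks have lengths 8, 8, 13.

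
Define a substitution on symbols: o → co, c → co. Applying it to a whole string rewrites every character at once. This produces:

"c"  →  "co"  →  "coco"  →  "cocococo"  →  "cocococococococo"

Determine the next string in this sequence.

cocococococococococococococococo

Replace each of the 16 characters of cocococococococo in place — co co co co co co co co co co co co co co co co — and concatenate.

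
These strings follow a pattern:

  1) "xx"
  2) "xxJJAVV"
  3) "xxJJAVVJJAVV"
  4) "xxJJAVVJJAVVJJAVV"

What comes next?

xxJJAVVJJAVVJJAVVJJAVV

Each term is the previous one with JJAVV appended.
One more step from xxJJAVVJJAVVJJAVV gives the answer.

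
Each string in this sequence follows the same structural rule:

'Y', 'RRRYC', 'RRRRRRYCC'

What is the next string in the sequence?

RRRRRRRRRYCCC

Every step adds RRR to the front and C to the end of the previous string.
One more step from RRRRRRYCC gives the answer.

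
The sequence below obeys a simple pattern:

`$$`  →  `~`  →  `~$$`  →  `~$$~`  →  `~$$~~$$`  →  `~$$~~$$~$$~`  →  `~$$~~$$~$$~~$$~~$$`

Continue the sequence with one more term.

This is a Fibonacci-style word recurrence s(k) = s(k−1)·s(k−2): e.g. ~·$$ = ~$$.
The next term joins ~$$~~$$~$$~~$$~~$$ and ~$$~~$$~$$~.

~$$~~$$~$$~~$$~~$$~$$~~$$~$$~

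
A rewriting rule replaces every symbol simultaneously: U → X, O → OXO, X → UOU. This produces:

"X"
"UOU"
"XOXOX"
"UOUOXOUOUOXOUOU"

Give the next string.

Replace each of the 15 characters of UOUOXOUOUOXOUOU in place — X OXO X OXO UOU OXO X OXO X OXO UOU OXO X OXO X — and concatenate.

XOXOXOXOUOUOXOXOXOXOXOUOUOXOXOXOX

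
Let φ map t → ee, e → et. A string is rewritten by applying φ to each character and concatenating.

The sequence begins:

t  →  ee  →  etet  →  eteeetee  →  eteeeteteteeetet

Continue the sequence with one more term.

Rewriting the 16 symbols of eteeeteteteeetet one by one yields et ee et et et ee et ee et ee et et et ee et ee; concatenated:

eteeeteteteeeteeeteeeteteteeetee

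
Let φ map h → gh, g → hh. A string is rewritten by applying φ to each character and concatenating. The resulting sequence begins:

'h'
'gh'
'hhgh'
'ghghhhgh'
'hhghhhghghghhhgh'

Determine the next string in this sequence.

ghghhhghghghhhghhhghhhghghghhhgh

Applying the rule to each of the 16 symbols of hhghhhghghghhhgh gives the pieces gh gh hh gh gh gh hh gh hh gh hh gh gh gh hh gh, which concatenate to the answer.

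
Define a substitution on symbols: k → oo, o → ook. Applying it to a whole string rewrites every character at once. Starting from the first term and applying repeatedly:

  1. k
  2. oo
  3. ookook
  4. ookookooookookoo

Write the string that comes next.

Replace each of the 16 characters of ookookooookookoo in place — ook ook oo ook ook oo ook ook ook ook oo ook ook oo ook ook — and concatenate.

ookookooookookooookookookookooookookooookook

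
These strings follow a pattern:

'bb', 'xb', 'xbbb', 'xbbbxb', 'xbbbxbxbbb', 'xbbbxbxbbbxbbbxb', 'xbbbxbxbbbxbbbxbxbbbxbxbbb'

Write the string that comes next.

xbbbxbxbbbxbbbxbxbbbxbxbbbxbbbxbxbbbxbbbxb

Each term (from the third on) is the previous term followed by the one before it: term 3 = xb·bb = xbbb.
The next term joins xbbbxbxbbbxbbbxbxbbbxbxbbb and xbbbxbxbbbxbbbxb.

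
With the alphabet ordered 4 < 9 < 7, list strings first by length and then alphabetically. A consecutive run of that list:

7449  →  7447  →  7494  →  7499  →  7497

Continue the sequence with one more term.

Treat 7497 as a base-3 numeral over the given alphabet and add one, carrying through any trailing 7's.

7474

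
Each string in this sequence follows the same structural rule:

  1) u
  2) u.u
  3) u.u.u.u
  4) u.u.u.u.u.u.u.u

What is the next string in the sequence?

Each string is two copies of the previous one joined by '.'.
So the next term is two copies of u.u.u.u.u.u.u.u with '.' between the halves.

u.u.u.u.u.u.u.u.u.u.u.u.u.u.u.u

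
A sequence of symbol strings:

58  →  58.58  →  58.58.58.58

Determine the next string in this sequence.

58.58.58.58.58.58.58.58

Every step duplicates the string with '.' between the halves.
One more doubling of 58.58.58.58 gives the answer.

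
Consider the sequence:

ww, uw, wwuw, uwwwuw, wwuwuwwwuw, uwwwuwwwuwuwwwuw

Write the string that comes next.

wwuwuwwwuwuwwwuwwwuwuwwwuw

This is a Fibonacci-style word recurrence s(k) = s(k−2)·s(k−1): e.g. ww·uw = wwuw.
Continuing: wwuwuwwwuw · uwwwuwwwuwuwwwuw gives term 7.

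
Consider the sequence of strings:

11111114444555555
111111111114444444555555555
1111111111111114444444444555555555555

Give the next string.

11111111111111111114444444444444555555555555555

The n-th term is 4n-1 1's then 3n-2 4's then 3n 5's, where the shown terms are n = 2, 3, 4.
For the next term, n = 5, so the run lengths are 19, 13, 15.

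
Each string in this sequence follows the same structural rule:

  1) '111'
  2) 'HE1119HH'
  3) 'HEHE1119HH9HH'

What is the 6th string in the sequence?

s(k+1) = HE·s(k)·9HH, so each term gains HE as a prefix and 9HH as a suffix.
From HEHE1119HH9HH, 3 further steps: HEHE1119HH9HH → HEHEHE1119HH9HH9HH → HEHEHEHE1119HH9HH9HH9HH → (answer).

HEHEHEHEHE1119HH9HH9HH9HH9HH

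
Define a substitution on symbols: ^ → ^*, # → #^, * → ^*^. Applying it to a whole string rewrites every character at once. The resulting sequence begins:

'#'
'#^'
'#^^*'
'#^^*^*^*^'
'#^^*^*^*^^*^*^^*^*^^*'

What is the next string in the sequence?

#^^*^*^*^^*^*^^*^*^^*^*^*^^*^*^^*^*^*^^*^*^^*^*^*^

Replace each of the 21 characters of #^^*^*^*^^*^*^^*^*^^* in place — #^ ^* ^* ^*^ ^* ^*^ ^* ^*^ ^* ^* ^*^ ^* ^*^ ^* ^* ^*^ ^* ^*^ ^* ^* ^*^ — and concatenate.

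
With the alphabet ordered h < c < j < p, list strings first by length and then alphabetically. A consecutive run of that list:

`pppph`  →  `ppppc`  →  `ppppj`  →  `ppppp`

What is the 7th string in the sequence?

hhhhhj

Continuing the enumeration 3 steps past ppppp: ppppp → hhhhhh → hhhhhc → (answer).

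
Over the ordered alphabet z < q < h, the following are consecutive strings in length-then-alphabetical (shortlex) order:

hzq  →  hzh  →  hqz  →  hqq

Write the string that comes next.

Treat hqq as a base-3 numeral over the given alphabet and add one, carrying through any trailing h's.

hqh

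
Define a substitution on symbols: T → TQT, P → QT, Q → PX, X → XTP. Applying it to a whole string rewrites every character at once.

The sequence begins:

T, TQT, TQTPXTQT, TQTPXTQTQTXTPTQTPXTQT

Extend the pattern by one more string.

Rewriting the 21 symbols of TQTPXTQTQTXTPTQTPXTQT one by one yields TQT PX TQT QT XTP TQT PX TQT PX TQT XTP TQT QT TQT PX TQT QT XTP TQT PX TQT; concatenated:

TQTPXTQTQTXTPTQTPXTQTPXTQTXTPTQTQTTQTPXTQTQTXTPTQTPXTQT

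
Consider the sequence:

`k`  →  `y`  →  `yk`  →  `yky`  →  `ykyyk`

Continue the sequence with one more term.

ykyykyky

This is a Fibonacci-style word recurrence s(k) = s(k−1)·s(k−2): e.g. y·k = yk.
So term 6 is ykyyk·yky.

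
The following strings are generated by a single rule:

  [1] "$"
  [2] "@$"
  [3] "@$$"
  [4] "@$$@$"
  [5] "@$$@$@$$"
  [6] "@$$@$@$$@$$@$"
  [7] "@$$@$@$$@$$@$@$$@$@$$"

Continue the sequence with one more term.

This is a Fibonacci-style word recurrence s(k) = s(k−1)·s(k−2): e.g. @$·$ = @$$.
Continuing: @$$@$@$$@$$@$@$$@$@$$ · @$$@$@$$@$$@$ gives term 8.

@$$@$@$$@$$@$@$$@$@$$@$$@$@$$@$$@$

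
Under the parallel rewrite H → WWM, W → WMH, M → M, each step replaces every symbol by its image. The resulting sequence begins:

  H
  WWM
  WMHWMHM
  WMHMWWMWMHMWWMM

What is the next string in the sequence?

Applying the rule to each of the 15 symbols of WMHMWWMWMHMWWMM gives the pieces WMH M WWM M WMH WMH M WMH M WWM M WMH WMH M M, which concatenate to the answer.

WMHMWWMMWMHWMHMWMHMWWMMWMHWMHMM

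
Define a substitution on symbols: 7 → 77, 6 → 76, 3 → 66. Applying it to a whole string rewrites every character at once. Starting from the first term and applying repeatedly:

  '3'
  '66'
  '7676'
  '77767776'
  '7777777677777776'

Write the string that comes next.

77777777777777767777777777777776

Applying the rule to each of the 16 symbols of 7777777677777776 gives the pieces 77 77 77 77 77 77 77 76 77 77 77 77 77 77 77 76, which concatenate to the answer.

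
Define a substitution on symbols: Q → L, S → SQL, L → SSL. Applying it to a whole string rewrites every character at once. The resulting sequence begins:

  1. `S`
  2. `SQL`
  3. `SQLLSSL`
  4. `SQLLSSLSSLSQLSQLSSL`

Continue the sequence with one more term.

SQLLSSLSSLSQLSQLSSLSQLSQLSSLSQLLSSLSQLLSSLSQLSQLSSL

Replace each of the 19 characters of SQLLSSLSSLSQLSQLSSL in place — SQL L SSL SSL SQL SQL SSL SQL SQL SSL SQL L SSL SQL L SSL SQL SQL SSL — and concatenate.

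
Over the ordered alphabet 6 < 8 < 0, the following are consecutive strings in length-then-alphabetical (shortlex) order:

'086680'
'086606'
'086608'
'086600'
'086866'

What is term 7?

086860

Advancing 2 positions from 086866 through 086866 → 086868 reaches term 7.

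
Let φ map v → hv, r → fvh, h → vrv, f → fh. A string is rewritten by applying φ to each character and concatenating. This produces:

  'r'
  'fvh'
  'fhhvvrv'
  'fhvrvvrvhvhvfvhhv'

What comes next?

fhvrvhvfvhhvhvfvhhvvrvhvvrvhvfhhvvrvvrvhv

Applying the rule to each of the 17 symbols of fhvrvvrvhvhvfvhhv gives the pieces fh vrv hv fvh hv hv fvh hv vrv hv vrv hv fh hv vrv vrv hv, which concatenate to the answer.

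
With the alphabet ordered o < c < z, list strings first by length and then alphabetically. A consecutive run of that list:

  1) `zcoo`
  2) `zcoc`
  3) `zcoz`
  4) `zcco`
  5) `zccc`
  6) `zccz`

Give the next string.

zczo

Treat zccz as a base-3 numeral over the given alphabet and add one, carrying through any trailing z's.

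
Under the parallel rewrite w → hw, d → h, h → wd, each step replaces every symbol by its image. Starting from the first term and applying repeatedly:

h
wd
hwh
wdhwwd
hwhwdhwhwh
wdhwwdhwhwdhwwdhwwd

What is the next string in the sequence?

hwhwdhwhwhwdhwwdhwhwdhwhwhwdhwhwh

Applying the rule to each of the 19 symbols of wdhwwdhwhwdhwwdhwwd gives the pieces hw h wd hw hw h wd hw wd hw h wd hw hw h wd hw hw h, which concatenate to the answer.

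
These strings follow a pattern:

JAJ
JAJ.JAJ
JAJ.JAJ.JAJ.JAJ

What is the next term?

Every step duplicates the string with '.' between the halves.
Doubling JAJ.JAJ.JAJ.JAJ with '.' between the halves:

JAJ.JAJ.JAJ.JAJ.JAJ.JAJ.JAJ.JAJ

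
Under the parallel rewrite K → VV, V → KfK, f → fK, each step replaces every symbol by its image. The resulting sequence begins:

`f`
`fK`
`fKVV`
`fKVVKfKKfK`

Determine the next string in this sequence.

fKVVKfKKfKVVfKVVVVfKVV

Expanding fKVVKfKKfK: f→fK, K→VV, V→KfK, V→KfK, K→VV, f→fK, K→VV, K→VV, f→fK, K→VV. Concatenated: fK VV KfK KfK VV fK VV VV fK VV.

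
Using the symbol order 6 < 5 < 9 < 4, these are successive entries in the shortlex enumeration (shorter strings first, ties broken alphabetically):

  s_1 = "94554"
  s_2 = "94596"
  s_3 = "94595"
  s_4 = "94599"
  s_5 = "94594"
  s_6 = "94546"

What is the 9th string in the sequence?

Continuing the enumeration 3 steps past 94546: 94546 → 94545 → 94549 → (answer).

94544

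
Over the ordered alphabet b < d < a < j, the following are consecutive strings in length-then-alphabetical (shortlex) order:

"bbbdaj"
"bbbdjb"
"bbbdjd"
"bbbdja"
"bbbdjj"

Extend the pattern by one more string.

Treat bbbdjj as a base-4 numeral over the given alphabet and add one, carrying through any trailing j's.

bbbabb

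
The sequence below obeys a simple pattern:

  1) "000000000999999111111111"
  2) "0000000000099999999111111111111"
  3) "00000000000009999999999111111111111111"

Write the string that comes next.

The n-th term is 2n+3 0's then 2n 9's then 3n 1's, where the shown terms are n = 3, 4, 5.
At n = 6 the blocks have lengths 15, 12, 18.

000000000000000999999999999111111111111111111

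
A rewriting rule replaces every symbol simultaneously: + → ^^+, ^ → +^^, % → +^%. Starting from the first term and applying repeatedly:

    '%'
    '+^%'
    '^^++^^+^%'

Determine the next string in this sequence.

Rewriting each symbol of ^^++^^+^%: ^→+^^, ^→+^^, +→^^+, +→^^+, ^→+^^, ^→+^^, +→^^+, ^→+^^, %→+^%, which concatenates to +^^ +^^ ^^+ ^^+ +^^ +^^ ^^+ +^^ +^%.

+^^+^^^^+^^++^^+^^^^++^^+^%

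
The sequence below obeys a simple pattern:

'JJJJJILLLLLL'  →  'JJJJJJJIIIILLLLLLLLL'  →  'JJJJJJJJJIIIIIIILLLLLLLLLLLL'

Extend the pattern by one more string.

JJJJJJJJJJJIIIIIIIIIILLLLLLLLLLLLLLL

Reading off run lengths: J runs 5, 7, 9; I runs 1, 4, 7; L runs 6, 9, 12 — each is linear in n (n = 1, 2, …).
Setting n = 4 gives 11, 10, 15 characters in each block.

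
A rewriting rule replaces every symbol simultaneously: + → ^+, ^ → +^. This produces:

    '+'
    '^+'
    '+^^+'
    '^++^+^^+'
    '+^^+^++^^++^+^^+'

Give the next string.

Rewriting the 16 symbols of +^^+^++^^++^+^^+ one by one yields ^+ +^ +^ ^+ +^ ^+ ^+ +^ +^ ^+ ^+ +^ ^+ +^ +^ ^+; concatenated:

^++^+^^++^^+^++^+^^+^++^^++^+^^+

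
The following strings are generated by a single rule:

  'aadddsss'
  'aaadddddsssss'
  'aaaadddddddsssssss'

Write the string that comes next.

Each string has the form a^{n} d^{2n-1} s^{2n-1}, where the shown terms are n = 2, 3, 4.
Setting n = 5 gives 5, 9, 9 characters in each block.

aaaaadddddddddsssssssss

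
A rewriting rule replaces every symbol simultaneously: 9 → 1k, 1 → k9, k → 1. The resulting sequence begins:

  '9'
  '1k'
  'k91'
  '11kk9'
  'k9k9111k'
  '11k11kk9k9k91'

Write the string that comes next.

Replace each of the 13 characters of 11k11kk9k9k91 in place — k9 k9 1 k9 k9 1 1 1k 1 1k 1 1k k9 — and concatenate.

k9k91k9k9111k11k11kk9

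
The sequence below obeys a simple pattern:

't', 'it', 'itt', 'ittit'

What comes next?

ittititt

This is a Fibonacci-style word recurrence s(k) = s(k−1)·s(k−2): e.g. it·t = itt.
Continuing: ittit · itt gives term 5.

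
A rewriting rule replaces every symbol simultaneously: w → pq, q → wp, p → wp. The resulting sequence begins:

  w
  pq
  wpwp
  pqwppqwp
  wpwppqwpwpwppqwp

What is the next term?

pqwppqwpwpwppqwppqwppqwpwpwppqwp

Applying the rule to each of the 16 symbols of wpwppqwpwpwppqwp gives the pieces pq wp pq wp wp wp pq wp pq wp pq wp wp wp pq wp, which concatenate to the answer.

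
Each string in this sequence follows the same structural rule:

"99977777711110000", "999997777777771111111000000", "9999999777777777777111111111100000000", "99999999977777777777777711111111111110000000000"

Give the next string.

999999999997777777777777777771111111111111111000000000000

The n-th term is 2n-1 9's then 3n 7's then 3n-2 1's then 2n 0's, where the shown terms are n = 2, 3, 4, 5.
At n = 6 the blocks have lengths 11, 18, 16, 12.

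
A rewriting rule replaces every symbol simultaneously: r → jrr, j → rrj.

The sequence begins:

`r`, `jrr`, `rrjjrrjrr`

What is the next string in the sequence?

jrrjrrrrjrrjjrrjrrrrjjrrjrr

Rewriting each symbol of rrjjrrjrr: r→jrr, r→jrr, j→rrj, j→rrj, r→jrr, r→jrr, j→rrj, r→jrr, r→jrr, which concatenates to jrr jrr rrj rrj jrr jrr rrj jrr jrr.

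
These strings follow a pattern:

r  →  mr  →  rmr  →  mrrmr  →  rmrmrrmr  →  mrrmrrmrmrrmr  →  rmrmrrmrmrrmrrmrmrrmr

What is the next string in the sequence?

mrrmrrmrmrrmrrmrmrrmrmrrmrrmrmrrmr

This is a Fibonacci-style word recurrence s(k) = s(k−2)·s(k−1): e.g. r·mr = rmr.
Continuing: mrrmrrmrmrrmr · rmrmrrmrmrrmrrmrmrrmr gives term 8.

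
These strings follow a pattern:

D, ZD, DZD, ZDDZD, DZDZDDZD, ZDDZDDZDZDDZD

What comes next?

DZDZDDZDZDDZDDZDZDDZD

From term 3 onward, concatenate the second-to-last term with the last: D·ZD = DZD, ZD·DZD = ZDDZD, …
The next term joins DZDZDDZD and ZDDZDDZDZDDZD.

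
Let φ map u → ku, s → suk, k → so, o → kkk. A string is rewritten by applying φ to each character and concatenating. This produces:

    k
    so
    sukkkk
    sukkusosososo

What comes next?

Rewriting the 13 symbols of sukkusosososo one by one yields suk ku so so ku suk kkk suk kkk suk kkk suk kkk; concatenated:

sukkusosokusukkkksukkkksukkkksukkkk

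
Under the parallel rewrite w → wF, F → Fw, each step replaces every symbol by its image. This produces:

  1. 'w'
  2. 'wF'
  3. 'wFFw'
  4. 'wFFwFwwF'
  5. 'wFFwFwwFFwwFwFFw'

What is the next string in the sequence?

Rewriting the 16 symbols of wFFwFwwFFwwFwFFw one by one yields wF Fw Fw wF Fw wF wF Fw Fw wF wF Fw wF Fw Fw wF; concatenated:

wFFwFwwFFwwFwFFwFwwFwFFwwFFwFwwF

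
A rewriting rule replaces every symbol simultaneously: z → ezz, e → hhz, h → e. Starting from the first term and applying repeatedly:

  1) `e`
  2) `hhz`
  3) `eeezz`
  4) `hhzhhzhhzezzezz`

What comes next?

eeezzeeezzeeezzhhzezzezzhhzezzezz

Replace each of the 15 characters of hhzhhzhhzezzezz in place — e e ezz e e ezz e e ezz hhz ezz ezz hhz ezz ezz — and concatenate.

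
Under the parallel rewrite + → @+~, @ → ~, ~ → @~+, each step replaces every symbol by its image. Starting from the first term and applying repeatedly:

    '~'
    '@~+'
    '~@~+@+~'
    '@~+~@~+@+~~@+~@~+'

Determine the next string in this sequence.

φ(@~+~@~+@+~~@+~@~+) expands symbol-by-symbol to ~ @~+ @+~ @~+ ~ @~+ @+~ ~ @+~ @~+ @~+ ~ @+~ @~+ ~ @~+ @+~; joining the 17 pieces gives the next term.

~@~+@+~@~+~@~+@+~~@+~@~+@~+~@+~@~+~@~+@+~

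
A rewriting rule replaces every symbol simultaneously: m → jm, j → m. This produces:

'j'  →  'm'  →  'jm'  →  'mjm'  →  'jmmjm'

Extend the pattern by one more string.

mjmjmmjm

Rewriting each symbol of jmmjm: j→m, m→jm, m→jm, j→m, m→jm, which concatenates to m jm jm m jm.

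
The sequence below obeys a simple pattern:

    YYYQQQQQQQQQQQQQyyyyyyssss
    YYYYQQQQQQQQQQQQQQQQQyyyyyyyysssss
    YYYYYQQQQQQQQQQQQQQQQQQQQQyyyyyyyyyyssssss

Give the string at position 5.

YYYYYYYQQQQQQQQQQQQQQQQQQQQQQQQQQQQQyyyyyyyyyyyyyyssssssss

Each string has the form Y^{n} Q^{4n+1} y^{2n} s^{n+1}, where the shown terms are n = 3, 4, 5.
For term 5, n = 7, so the run lengths are 7, 29, 14, 8.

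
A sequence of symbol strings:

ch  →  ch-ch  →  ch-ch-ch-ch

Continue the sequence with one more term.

s(k+1) = s(k)·-·s(k) — each term doubles the last with '-' between the halves.
One more doubling of ch-ch-ch-ch gives the answer.

ch-ch-ch-ch-ch-ch-ch-ch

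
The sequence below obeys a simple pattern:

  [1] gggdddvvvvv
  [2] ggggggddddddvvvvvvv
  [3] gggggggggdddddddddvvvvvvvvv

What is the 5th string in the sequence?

The n-th term is 3n g's then 3n d's then 2n+3 v's (n = 1, 2, …).
At n = 5 the blocks have lengths 15, 15, 13.

gggggggggggggggdddddddddddddddvvvvvvvvvvvvv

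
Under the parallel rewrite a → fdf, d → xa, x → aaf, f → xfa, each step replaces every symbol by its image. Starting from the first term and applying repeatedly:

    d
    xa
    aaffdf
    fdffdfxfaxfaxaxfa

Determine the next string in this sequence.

Rewriting the 17 symbols of fdffdfxfaxfaxaxfa one by one yields xfa xa xfa xfa xa xfa aaf xfa fdf aaf xfa fdf aaf fdf aaf xfa fdf; concatenated:

xfaxaxfaxfaxaxfaaafxfafdfaafxfafdfaaffdfaafxfafdf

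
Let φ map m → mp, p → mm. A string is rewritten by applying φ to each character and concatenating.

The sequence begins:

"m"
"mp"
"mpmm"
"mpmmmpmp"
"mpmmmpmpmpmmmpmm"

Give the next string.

φ(mpmmmpmpmpmmmpmm) expands symbol-by-symbol to mp mm mp mp mp mm mp mm mp mm mp mp mp mm mp mp; joining the 16 pieces gives the next term.

mpmmmpmpmpmmmpmmmpmmmpmpmpmmmpmp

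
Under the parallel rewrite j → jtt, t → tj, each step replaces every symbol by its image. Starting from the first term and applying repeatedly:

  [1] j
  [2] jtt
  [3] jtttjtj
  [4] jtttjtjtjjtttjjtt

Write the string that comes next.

Rewriting the 17 symbols of jtttjtjtjjtttjjtt one by one yields jtt tj tj tj jtt tj jtt tj jtt jtt tj tj tj jtt jtt tj tj; concatenated:

jtttjtjtjjtttjjtttjjttjtttjtjtjjttjtttjtj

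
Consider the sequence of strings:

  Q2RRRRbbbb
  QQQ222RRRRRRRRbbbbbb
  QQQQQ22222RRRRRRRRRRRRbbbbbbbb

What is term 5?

QQQQQQQQQ222222222RRRRRRRRRRRRRRRRRRRRbbbbbbbbbbbb

Term n consists of 2n-1 Q's, followed by 2n-1 2's, followed by 4n R's, followed by 2n+2 b's (n = 1, 2, …).
Setting n = 5 gives 9, 9, 20, 12 characters in each block.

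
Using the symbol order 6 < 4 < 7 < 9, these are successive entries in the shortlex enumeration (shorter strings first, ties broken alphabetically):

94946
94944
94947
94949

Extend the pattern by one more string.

Treat 94949 as a base-4 numeral over the given alphabet and add one, carrying through any trailing 9's.

94976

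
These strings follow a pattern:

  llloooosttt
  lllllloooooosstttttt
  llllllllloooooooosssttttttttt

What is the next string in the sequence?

Each string has the form l^{3n} o^{2n+2} s^{n} t^{3n} (n = 1, 2, …).
Setting n = 4 gives 12, 10, 4, 12 characters in each block.

lllllllllllloooooooooosssstttttttttttt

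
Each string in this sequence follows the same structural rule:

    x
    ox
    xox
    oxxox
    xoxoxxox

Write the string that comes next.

oxxoxxoxoxxox

Each term (from the third on) is the two preceding terms concatenated in order: term 3 = x·ox = xox.
The next term joins oxxox and xoxoxxox.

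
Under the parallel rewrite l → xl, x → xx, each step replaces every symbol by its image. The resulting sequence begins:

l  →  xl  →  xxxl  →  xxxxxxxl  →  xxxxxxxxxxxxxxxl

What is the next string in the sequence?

xxxxxxxxxxxxxxxxxxxxxxxxxxxxxxxl

Applying the rule to each of the 16 symbols of xxxxxxxxxxxxxxxl gives the pieces xx xx xx xx xx xx xx xx xx xx xx xx xx xx xx xl, which concatenate to the answer.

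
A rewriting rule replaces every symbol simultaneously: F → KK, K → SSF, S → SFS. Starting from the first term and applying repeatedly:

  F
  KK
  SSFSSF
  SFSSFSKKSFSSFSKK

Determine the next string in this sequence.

Rewriting the 16 symbols of SFSSFSKKSFSSFSKK one by one yields SFS KK SFS SFS KK SFS SSF SSF SFS KK SFS SFS KK SFS SSF SSF; concatenated:

SFSKKSFSSFSKKSFSSSFSSFSFSKKSFSSFSKKSFSSSFSSF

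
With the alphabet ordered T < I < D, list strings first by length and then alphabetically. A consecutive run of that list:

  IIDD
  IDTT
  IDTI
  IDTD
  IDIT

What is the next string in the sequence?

IDII

Treat IDIT as a base-3 numeral over the given alphabet and add one, carrying through any trailing D's.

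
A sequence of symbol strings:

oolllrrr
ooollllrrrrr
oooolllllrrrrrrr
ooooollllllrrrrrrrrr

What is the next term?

Reading off run lengths: o runs 2, 3, 4, 5; l runs 3, 4, 5, 6; r runs 3, 5, 7, 9 — each is linear in n, where the shown terms are n = 2, 3, 4, 5.
Setting n = 6 gives 6, 7, 11 characters in each block.

oooooolllllllrrrrrrrrrrr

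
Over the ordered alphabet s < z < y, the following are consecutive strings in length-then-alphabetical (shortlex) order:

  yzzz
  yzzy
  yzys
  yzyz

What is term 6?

yyss

Continuing the enumeration 2 steps past yzyz: yzyz → yzyy → (answer).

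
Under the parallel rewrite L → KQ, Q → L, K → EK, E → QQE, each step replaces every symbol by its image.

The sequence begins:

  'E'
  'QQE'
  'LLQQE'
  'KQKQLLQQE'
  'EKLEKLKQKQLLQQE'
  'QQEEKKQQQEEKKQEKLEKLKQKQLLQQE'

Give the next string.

Rewriting the 29 symbols of QQEEKKQQQEEKKQEKLEKLKQKQLLQQE one by one yields L L QQE QQE EK EK L L L QQE QQE EK EK L QQE EK KQ QQE EK KQ EK L EK L KQ KQ L L QQE; concatenated:

LLQQEQQEEKEKLLLQQEQQEEKEKLQQEEKKQQQEEKKQEKLEKLKQKQLLQQE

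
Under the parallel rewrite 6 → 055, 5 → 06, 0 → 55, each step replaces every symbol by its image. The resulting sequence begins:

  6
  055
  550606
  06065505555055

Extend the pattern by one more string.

Applying the rule to each of the 14 symbols of 06065505555055 gives the pieces 55 055 55 055 06 06 55 06 06 06 06 55 06 06, which concatenate to the answer.

550555505506065506060606550606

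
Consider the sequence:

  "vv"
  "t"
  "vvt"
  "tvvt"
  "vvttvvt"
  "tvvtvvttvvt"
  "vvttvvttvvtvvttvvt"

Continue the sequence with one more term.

This is a Fibonacci-style word recurrence s(k) = s(k−2)·s(k−1): e.g. vv·t = vvt.
So term 8 is tvvtvvttvvt·vvttvvttvvtvvttvvt.

tvvtvvttvvtvvttvvttvvtvvttvvt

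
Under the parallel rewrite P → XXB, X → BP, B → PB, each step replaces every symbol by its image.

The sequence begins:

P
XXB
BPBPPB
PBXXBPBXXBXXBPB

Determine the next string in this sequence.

XXBPBBPBPPBXXBPBBPBPPBBPBPPBXXBPB

Replace each of the 15 characters of PBXXBPBXXBXXBPB in place — XXB PB BP BP PB XXB PB BP BP PB BP BP PB XXB PB — and concatenate.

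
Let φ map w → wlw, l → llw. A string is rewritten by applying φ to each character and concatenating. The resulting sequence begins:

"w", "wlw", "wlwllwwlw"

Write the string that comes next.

Expanding wlwllwwlw: w→wlw, l→llw, w→wlw, l→llw, l→llw, w→wlw, w→wlw, l→llw, w→wlw. Concatenated: wlw llw wlw llw llw wlw wlw llw wlw.

wlwllwwlwllwllwwlwwlwllwwlw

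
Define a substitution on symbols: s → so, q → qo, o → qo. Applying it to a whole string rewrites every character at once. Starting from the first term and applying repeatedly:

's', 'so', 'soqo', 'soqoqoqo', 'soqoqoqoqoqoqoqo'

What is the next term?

Replace each of the 16 characters of soqoqoqoqoqoqoqo in place — so qo qo qo qo qo qo qo qo qo qo qo qo qo qo qo — and concatenate.

soqoqoqoqoqoqoqoqoqoqoqoqoqoqoqo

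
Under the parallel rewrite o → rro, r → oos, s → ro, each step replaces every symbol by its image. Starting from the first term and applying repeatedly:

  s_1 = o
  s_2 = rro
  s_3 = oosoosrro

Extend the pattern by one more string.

rrorrororrorrorooosoosrro

Apply φ to oosoosrro symbol by symbol: o→rro, o→rro, s→ro, o→rro, o→rro, s→ro, r→oos, r→oos, o→rro; joined: rro rro ro rro rro ro oos oos rro.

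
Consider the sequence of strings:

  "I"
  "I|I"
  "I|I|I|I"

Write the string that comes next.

I|I|I|I|I|I|I|I

Each string is two copies of the previous one joined by '|'.
One more doubling of I|I|I|I gives the answer.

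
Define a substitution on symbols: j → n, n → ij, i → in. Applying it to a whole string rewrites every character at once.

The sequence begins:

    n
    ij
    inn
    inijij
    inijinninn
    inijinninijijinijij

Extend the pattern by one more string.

Applying the rule to each of the 19 symbols of inijinninijijinijij gives the pieces in ij in n in ij ij in ij in n in n in ij in n in n, which concatenate to the answer.

inijinninijijinijinninninijinninn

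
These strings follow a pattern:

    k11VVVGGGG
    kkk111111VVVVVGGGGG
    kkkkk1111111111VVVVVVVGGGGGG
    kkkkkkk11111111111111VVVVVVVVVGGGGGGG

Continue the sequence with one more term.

Term n consists of 2n-1 k's, followed by 4n-2 1's, followed by 2n+1 V's, followed by n+3 G's (n = 1, 2, …).
Setting n = 5 gives 9, 18, 11, 8 characters in each block.

kkkkkkkkk111111111111111111VVVVVVVVVVVGGGGGGGG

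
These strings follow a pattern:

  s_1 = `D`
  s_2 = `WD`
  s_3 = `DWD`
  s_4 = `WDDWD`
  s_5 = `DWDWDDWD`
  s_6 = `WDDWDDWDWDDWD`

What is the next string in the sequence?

DWDWDDWDWDDWDDWDWDDWD

From term 3 onward, concatenate the second-to-last term with the last: D·WD = DWD, WD·DWD = WDDWD, …
So term 7 is DWDWDDWD·WDDWDDWDWDDWD.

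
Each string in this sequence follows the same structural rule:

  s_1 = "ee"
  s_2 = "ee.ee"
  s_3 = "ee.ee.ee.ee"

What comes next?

Each string is two copies of the previous one joined by '.'.
One more doubling of ee.ee.ee.ee gives the answer.

ee.ee.ee.ee.ee.ee.ee.ee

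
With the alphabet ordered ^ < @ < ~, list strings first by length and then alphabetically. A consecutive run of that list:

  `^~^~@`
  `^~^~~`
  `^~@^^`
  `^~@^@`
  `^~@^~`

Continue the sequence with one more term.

Find the rightmost character of ^~@^~ below ~, bump it to the next letter, and reset everything to its right to ^.

^~@@^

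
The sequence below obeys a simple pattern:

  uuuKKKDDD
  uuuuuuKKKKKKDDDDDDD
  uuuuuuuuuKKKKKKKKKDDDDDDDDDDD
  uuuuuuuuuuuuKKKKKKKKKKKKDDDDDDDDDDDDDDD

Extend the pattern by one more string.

uuuuuuuuuuuuuuuKKKKKKKKKKKKKKKDDDDDDDDDDDDDDDDDDD

Each string has the form u^{3n} K^{3n} D^{4n-1} (n = 1, 2, …).
Setting n = 5 gives 15, 15, 19 characters in each block.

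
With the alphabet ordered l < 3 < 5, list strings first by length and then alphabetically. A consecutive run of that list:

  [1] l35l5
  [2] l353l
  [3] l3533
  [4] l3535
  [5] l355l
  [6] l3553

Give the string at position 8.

Advancing 2 positions from l3553 through l3553 → l3555 reaches term 8.

l5lll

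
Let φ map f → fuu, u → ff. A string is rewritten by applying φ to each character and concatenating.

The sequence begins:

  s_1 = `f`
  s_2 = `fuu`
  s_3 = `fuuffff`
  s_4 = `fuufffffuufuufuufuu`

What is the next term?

φ(fuufffffuufuufuufuu) expands symbol-by-symbol to fuu ff ff fuu fuu fuu fuu fuu ff ff fuu ff ff fuu ff ff fuu ff ff; joining the 19 pieces gives the next term.

fuufffffuufuufuufuufuufffffuufffffuufffffuuffff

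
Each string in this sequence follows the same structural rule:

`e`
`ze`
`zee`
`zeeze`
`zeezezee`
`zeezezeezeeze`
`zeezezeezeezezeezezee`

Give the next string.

This is a Fibonacci-style word recurrence s(k) = s(k−1)·s(k−2): e.g. ze·e = zee.
So term 8 is zeezezeezeezezeezezee·zeezezeezeeze.

zeezezeezeezezeezezeezeezezeezeeze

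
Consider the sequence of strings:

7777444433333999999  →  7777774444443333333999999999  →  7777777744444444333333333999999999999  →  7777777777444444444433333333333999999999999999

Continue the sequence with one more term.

Reading off run lengths: 7 runs 4, 6, 8, 10; 4 runs 4, 6, 8, 10; 3 runs 5, 7, 9, 11; 9 runs 6, 9, 12, 15 — each is linear in n, where the shown terms are n = 2, 3, 4, 5.
Setting n = 6 gives 12, 12, 13, 18 characters in each block.

7777777777774444444444443333333333333999999999999999999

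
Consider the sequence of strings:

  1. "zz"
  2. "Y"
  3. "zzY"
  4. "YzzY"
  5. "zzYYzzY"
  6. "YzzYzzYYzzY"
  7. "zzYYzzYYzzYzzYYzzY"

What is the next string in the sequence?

From term 3 onward, concatenate the second-to-last term with the last: zz·Y = zzY, Y·zzY = YzzY, …
The next term joins YzzYzzYYzzY and zzYYzzYYzzYzzYYzzY.

YzzYzzYYzzYzzYYzzYYzzYzzYYzzY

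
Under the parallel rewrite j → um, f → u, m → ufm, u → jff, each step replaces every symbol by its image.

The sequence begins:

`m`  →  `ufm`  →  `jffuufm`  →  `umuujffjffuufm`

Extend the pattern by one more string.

jffufmjffjffumuuumuujffjffuufm

Replace each of the 14 characters of umuujffjffuufm in place — jff ufm jff jff um u u um u u jff jff u ufm — and concatenate.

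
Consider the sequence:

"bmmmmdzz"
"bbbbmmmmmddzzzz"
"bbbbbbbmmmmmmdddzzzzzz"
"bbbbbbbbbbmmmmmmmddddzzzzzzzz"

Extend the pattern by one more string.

bbbbbbbbbbbbbmmmmmmmmdddddzzzzzzzzzz

Reading off run lengths: b runs 1, 4, 7, 10; m runs 4, 5, 6, 7; d runs 1, 2, 3, 4; z runs 2, 4, 6, 8 — each is linear in n (n = 1, 2, …).
For the next term, n = 5, so the run lengths are 13, 8, 5, 10.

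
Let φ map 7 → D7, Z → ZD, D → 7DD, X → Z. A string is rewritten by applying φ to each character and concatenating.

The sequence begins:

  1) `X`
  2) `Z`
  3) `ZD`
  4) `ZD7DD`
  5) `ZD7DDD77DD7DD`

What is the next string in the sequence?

ZD7DDD77DD7DD7DDD7D77DD7DDD77DD7DD

Applying the rule to each of the 13 symbols of ZD7DDD77DD7DD gives the pieces ZD 7DD D7 7DD 7DD 7DD D7 D7 7DD 7DD D7 7DD 7DD, which concatenate to the answer.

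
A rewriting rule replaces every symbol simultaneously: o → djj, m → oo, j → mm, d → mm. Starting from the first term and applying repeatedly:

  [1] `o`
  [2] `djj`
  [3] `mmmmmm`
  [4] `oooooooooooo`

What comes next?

Rewriting each symbol of oooooooooooo: o→djj, o→djj, o→djj, o→djj, o→djj, o→djj, o→djj, o→djj, o→djj, o→djj, o→djj, o→djj, which concatenates to djj djj djj djj djj djj djj djj djj djj djj djj.

djjdjjdjjdjjdjjdjjdjjdjjdjjdjjdjjdjj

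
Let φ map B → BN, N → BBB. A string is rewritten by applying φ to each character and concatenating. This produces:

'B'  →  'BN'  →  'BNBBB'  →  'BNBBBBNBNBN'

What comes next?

BNBBBBNBNBNBNBBBBNBBBBNBBB

Apply φ to BNBBBBNBNBN symbol by symbol: B→BN, N→BBB, B→BN, B→BN, B→BN, B→BN, N→BBB, B→BN, N→BBB, B→BN, N→BBB; joined: BN BBB BN BN BN BN BBB BN BBB BN BBB.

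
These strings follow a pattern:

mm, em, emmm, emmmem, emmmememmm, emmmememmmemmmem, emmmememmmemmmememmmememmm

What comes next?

emmmememmmemmmememmmememmmemmmememmmemmmem

This is a Fibonacci-style word recurrence s(k) = s(k−1)·s(k−2): e.g. em·mm = emmm.
So term 8 is emmmememmmemmmememmmememmm·emmmememmmemmmem.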